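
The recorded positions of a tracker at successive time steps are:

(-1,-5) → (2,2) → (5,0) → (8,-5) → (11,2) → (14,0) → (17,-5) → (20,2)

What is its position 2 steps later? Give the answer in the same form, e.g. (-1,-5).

(26,-5)

The first coordinate changes by +3 each step, so at step 9 it is -1 + 9·(3) = 26.
The second coordinate repeats the cycle [-5, 2, 0] with period 3; step 9 mod 3 = 0, giving -5.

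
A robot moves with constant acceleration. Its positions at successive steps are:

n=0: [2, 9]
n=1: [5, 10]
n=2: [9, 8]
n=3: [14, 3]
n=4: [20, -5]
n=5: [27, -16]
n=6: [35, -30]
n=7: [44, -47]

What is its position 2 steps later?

[65, -90]

Successive displacements: [+3, +1], [+4, -2], [+5, -5], [+6, -8], [+7, -11], [+8, -14], [+9, -17] — each changes by [+1, -3].
step 8: [44, -47] + [+10, -20] → [54, -67]
step 9: [54, -67] + [+11, -23] → [65, -90]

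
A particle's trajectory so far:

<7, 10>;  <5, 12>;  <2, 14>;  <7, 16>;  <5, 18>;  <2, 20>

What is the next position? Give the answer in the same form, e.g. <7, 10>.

The first coordinate repeats the cycle [7, 5, 2] with period 3; step 6 mod 3 = 0, giving 7.
The second coordinate changes by +2 each step, so at step 6 it is 10 + 6·(2) = 22.

<7, 22>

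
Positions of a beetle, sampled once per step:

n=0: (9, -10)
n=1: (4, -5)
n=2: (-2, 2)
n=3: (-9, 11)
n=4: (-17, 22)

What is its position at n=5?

(-26, 35)

Taking differences between consecutive positions: (-5, +5), (-6, +7), (-7, +9), (-8, +11). These grow by (-1, +2) each step.
step 5: (-17, 22) + (-9, +13) → (-26, 35)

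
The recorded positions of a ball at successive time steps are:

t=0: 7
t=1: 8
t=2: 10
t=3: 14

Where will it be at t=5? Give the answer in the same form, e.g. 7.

Consecutive displacements +1, +2, +4 scale by a factor of 2 each step.
step 4: 14 + 8 → 22
step 5: 22 + 16 → 38

38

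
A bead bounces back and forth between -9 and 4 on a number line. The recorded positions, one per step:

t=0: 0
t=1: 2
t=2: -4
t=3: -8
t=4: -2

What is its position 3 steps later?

-8

The value reflects between -9 and 4, moving 6 per step.
  step 5: -2 → 4
  step 6: 4 → -2
  step 7: -2 → -8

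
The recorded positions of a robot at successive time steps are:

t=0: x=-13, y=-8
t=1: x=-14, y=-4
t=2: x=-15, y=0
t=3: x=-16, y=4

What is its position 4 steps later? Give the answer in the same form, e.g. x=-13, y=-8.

x=-20, y=20

The position changes by (-1, +4) every step.
step 4: x=-16, y=4 + (-1, +4) → x=-17, y=8
step 5: x=-17, y=8 + (-1, +4) → x=-18, y=12
step 6: x=-18, y=12 + (-1, +4) → x=-19, y=16
step 7: x=-19, y=16 + (-1, +4) → x=-20, y=20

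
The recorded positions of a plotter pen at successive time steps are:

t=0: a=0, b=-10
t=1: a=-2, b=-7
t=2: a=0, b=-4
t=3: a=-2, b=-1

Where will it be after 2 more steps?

a=-2, b=5

The a coordinate repeats the cycle [0, -2] with period 2; step 5 mod 2 = 1, giving -2.
The b coordinate changes by +3 each step, so at step 5 it is -10 + 5·(3) = 5.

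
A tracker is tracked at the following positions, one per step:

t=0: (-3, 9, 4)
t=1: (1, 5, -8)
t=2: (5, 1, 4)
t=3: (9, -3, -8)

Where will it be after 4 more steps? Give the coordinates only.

(25, -19, -8)

First: linear, +4 per step → 25 at step 7.
Second: linear, -4 per step → -19 at step 7.
Third: cycles through 4, -8 every 2 steps. Step 7 lands at position 1 of the cycle → -8.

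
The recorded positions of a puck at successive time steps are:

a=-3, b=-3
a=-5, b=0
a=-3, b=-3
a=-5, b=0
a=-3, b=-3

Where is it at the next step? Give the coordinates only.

The jumps are (-2, +3), (+2, -3), (-2, +3), (+2, -3) — a geometric progression with ratio -1.
step 5: a=-3, b=-3 + (-2, +3) → a=-5, b=0

a=-5, b=0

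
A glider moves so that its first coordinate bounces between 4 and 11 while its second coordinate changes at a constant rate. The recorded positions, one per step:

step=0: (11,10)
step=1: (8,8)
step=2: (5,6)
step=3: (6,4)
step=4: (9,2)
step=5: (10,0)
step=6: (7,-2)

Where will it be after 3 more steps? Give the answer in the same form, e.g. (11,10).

The first coordinate travels 3 per step and bounces off the walls at 4 and 11.
  step 7: 7 → 4
  step 8: 4 → 7
  step 9: 7 → 10
The second coordinate changes by -2 each step: at step 9 it is -8.

(10,-8)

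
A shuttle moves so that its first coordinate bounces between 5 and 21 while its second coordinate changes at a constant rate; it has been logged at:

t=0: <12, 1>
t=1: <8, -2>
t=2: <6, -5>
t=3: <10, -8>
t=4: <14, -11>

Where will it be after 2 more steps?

<20, -17>

The first coordinate travels 4 per step and bounces off the walls at 5 and 21.
  step 5: 14 → 18
  step 6: 18 → 20
The second coordinate changes by -3 each step: at step 6 it is -17.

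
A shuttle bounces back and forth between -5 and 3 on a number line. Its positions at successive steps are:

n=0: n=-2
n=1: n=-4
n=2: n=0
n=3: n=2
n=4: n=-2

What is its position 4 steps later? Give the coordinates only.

n=-2

The value travels 4 per step and bounces off the walls at -5 and 3.
  step 5: -2 → -4
  step 6: -4 → 0
  step 7: 0 → 2
  step 8: 2 → -2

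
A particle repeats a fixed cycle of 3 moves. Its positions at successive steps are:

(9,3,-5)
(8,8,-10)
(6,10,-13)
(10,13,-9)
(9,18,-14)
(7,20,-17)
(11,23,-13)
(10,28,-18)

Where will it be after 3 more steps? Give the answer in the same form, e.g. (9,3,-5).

Differencing gives (-1,+5,-5), (-2,+2,-3), (+4,+3,+4), (-1,+5,-5), (-2,+2,-3), (+4,+3,+4), (-1,+5,-5). This is the pattern (-1,+5,-5), (-2,+2,-3), (+4,+3,+4) repeated.
step 8: apply (-2,+2,-3) → (8,30,-21)
step 9: apply (+4,+3,+4) → (12,33,-17)
step 10: apply (-1,+5,-5) → (11,38,-22)

(11,38,-22)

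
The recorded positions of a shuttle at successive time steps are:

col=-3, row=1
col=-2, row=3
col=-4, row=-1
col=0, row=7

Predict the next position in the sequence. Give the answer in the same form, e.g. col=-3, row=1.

col=-8, row=-9

Step-to-step displacements: (+1, +2), (-2, -4), (+4, +8); each is -2× the previous.
step 4: col=0, row=7 + (-8, -16) → col=-8, row=-9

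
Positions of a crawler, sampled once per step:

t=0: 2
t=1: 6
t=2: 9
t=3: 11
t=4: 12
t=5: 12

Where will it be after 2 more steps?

Successive displacements: +4, +3, +2, +1, +0 — each changes by -1.
step 6: 12 − 1 → 11
step 7: 11 − 2 → 9

9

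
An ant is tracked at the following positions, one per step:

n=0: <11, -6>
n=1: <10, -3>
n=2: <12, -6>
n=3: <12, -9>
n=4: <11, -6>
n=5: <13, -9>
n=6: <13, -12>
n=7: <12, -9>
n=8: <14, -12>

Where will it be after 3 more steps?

<15, -15>

Differencing gives <-1, +3>, <+2, -3>, <+0, -3>, <-1, +3>, <+2, -3>, <+0, -3>, <-1, +3>, <+2, -3>. This is the pattern <-1, +3>, <+2, -3>, <+0, -3> repeated.
step 9: apply <+0, -3> → <14, -15>
step 10: apply <-1, +3> → <13, -12>
step 11: apply <+2, -3> → <15, -15>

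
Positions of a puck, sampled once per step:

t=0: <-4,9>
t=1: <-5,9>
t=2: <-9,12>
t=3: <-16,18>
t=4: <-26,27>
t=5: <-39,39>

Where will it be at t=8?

<-96,93>

Successive displacements: <-1,+0>, <-4,+3>, <-7,+6>, <-10,+9>, <-13,+12> — each changes by <-3,+3>.
step 6: <-39,39> + <-16,+15> → <-55,54>
step 7: <-55,54> + <-19,+18> → <-74,72>
step 8: <-74,72> + <-22,+21> → <-96,93>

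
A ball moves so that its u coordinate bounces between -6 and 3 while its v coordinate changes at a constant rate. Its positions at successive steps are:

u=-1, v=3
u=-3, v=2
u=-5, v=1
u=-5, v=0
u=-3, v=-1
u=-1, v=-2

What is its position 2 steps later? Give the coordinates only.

u=3, v=-4

The u coordinate travels 2 per step and bounces off the walls at -6 and 3.
  step 6: -1 → 1
  step 7: 1 → 3
The v coordinate changes by -1 each step: at step 7 it is -4.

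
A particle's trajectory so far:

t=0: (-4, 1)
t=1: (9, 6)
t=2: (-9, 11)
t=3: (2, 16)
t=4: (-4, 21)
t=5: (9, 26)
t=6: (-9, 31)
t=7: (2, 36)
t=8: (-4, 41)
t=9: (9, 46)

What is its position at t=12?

First: cycles through -4, 9, -9, 2 every 4 steps. Step 12 lands at position 0 of the cycle → -4.
Second: linear, +5 per step → 61 at step 12.

(-4, 61)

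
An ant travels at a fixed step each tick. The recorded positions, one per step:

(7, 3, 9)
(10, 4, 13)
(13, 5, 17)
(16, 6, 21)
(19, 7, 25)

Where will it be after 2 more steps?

Constant displacement of (+3, +1, +4) per step.
step 5: (19, 7, 25) + (+3, +1, +4) → (22, 8, 29)
step 6: (22, 8, 29) + (+3, +1, +4) → (25, 9, 33)

(25, 9, 33)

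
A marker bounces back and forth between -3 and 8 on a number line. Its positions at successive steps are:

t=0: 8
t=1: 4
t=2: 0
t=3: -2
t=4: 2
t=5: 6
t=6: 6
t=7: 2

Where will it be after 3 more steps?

4

The value reflects between -3 and 8, moving 4 per step.
  step 8: 2 → -2
  step 9: -2 → 0
  step 10: 0 → 4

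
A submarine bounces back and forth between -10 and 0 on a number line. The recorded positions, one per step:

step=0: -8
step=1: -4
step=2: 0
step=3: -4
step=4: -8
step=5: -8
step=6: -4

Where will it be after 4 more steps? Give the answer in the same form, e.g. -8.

-8

The value travels 4 per step and bounces off the walls at -10 and 0.
  step 7: -4 → 0
  step 8: 0 → -4
  step 9: -4 → -8
  step 10: -8 → -8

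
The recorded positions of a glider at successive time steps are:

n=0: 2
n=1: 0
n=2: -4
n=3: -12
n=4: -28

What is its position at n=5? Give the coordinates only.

-60

Step-to-step displacements: -2, -4, -8, -16; each is 2× the previous.
step 5: -28 − 32 → -60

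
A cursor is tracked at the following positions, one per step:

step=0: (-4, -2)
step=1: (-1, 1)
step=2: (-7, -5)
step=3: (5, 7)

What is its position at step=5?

The jumps are (+3, +3), (-6, -6), (+12, +12) — a geometric progression with ratio -2.
step 4: (5, 7) + (-24, -24) → (-19, -17)
step 5: (-19, -17) + (+48, +48) → (29, 31)

(29, 31)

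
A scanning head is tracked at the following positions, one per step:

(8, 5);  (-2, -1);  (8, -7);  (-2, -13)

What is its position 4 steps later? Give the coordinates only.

(-2, -37)

The first coordinate repeats the cycle [8, -2] with period 2; step 7 mod 2 = 1, giving -2.
The second coordinate changes by -6 each step, so at step 7 it is 5 + 7·(-6) = -37.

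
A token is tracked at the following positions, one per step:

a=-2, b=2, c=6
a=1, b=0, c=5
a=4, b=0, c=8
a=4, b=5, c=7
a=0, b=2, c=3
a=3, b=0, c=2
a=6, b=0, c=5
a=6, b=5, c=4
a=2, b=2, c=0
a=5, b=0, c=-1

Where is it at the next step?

Differencing gives (+3, -2, -1), (+3, +0, +3), (+0, +5, -1), (-4, -3, -4), (+3, -2, -1), (+3, +0, +3), (+0, +5, -1), (-4, -3, -4), (+3, -2, -1). This is the pattern (+3, -2, -1), (+3, +0, +3), (+0, +5, -1), (-4, -3, -4) repeated.
step 10: apply (+3, +0, +3) → a=8, b=0, c=2

a=8, b=0, c=2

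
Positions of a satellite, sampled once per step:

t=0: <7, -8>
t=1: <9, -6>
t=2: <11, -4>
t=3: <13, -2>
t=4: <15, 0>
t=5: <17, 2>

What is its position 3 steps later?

Each step adds <+2, +2> to the position.
step 6: <17, 2> + <+2, +2> → <19, 4>
step 7: <19, 4> + <+2, +2> → <21, 6>
step 8: <21, 6> + <+2, +2> → <23, 8>

<23, 8>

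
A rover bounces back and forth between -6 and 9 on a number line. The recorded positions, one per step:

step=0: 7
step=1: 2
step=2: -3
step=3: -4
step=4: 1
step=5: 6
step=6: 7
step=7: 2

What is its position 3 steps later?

1

The value travels 5 per step and bounces off the walls at -6 and 9.
  step 8: 2 → -3
  step 9: -3 → -4
  step 10: -4 → 1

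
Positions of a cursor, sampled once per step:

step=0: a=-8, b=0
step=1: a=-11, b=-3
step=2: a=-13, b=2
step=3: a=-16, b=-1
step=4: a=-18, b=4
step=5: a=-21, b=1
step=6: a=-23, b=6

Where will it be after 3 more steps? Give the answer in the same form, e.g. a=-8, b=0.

a=-31, b=5

The moves between consecutive positions are (-3,-3), (-2,+5), (-3,-3), (-2,+5), (-3,-3), (-2,+5); they repeat the 2-cycle [(-3,-3), (-2,+5)].
step 7: apply (-3,-3) → a=-26, b=3
step 8: apply (-2,+5) → a=-28, b=8
step 9: apply (-3,-3) → a=-31, b=5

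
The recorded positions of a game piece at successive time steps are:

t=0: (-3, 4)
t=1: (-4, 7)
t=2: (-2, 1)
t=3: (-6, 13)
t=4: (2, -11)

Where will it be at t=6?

Consecutive displacements (-1, +3), (+2, -6), (-4, +12), (+8, -24) scale by a factor of -2 each step.
step 5: (2, -11) + (-16, +48) → (-14, 37)
step 6: (-14, 37) + (+32, -96) → (18, -59)

(18, -59)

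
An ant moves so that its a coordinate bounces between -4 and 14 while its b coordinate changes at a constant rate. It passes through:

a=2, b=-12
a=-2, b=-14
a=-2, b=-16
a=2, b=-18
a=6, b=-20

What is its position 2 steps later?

The a coordinate reflects between -4 and 14, moving 4 per step.
  step 5: 6 → 10
  step 6: 10 → 14
The b coordinate changes by -2 each step: at step 6 it is -24.

a=14, b=-24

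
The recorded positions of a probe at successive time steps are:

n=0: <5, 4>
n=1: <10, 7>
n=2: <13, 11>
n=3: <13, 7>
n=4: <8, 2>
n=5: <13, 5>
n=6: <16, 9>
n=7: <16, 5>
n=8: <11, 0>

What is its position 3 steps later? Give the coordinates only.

<19, 3>

Step-to-step displacements: <+5, +3>, <+3, +4>, <+0, -4>, <-5, -5>, <+5, +3>, <+3, +4>, <+0, -4>, <-5, -5> — a repeating cycle of length 4.
step 9: apply <+5, +3> → <16, 3>
step 10: apply <+3, +4> → <19, 7>
step 11: apply <+0, -4> → <19, 3>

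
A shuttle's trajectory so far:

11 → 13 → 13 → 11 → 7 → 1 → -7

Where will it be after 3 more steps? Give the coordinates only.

-43

First differences are +2, +0, -2, -4, -6, -8; their common second difference is -2 (constant acceleration).
step 7: -7 − 10 → -17
step 8: -17 − 12 → -29
step 9: -29 − 14 → -43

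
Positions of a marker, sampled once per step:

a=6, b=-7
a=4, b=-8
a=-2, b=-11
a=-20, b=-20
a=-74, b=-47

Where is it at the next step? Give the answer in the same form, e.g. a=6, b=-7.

The jumps are (-2, -1), (-6, -3), (-18, -9), (-54, -27) — a geometric progression with ratio 3.
step 5: a=-74, b=-47 + (-162, -81) → a=-236, b=-128

a=-236, b=-128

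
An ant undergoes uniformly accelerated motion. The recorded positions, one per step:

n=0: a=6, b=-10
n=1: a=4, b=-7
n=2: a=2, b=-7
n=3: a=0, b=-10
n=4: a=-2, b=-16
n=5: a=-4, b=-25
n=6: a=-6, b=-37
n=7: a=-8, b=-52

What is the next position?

a=-10, b=-70

Successive displacements: (-2, +3), (-2, +0), (-2, -3), (-2, -6), (-2, -9), (-2, -12), (-2, -15) — each changes by (+0, -3).
step 8: a=-8, b=-52 + (-2, -18) → a=-10, b=-70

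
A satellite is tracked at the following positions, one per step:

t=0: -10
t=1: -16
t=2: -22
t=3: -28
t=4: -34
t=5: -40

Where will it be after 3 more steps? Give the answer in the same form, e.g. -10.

-58

Each step adds -6 to the position.
step 6: -40 − 6 → -46
step 7: -46 − 6 → -52
step 8: -52 − 6 → -58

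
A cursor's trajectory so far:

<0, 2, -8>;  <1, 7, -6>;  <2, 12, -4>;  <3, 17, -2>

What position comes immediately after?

<4, 22, 0>

Constant displacement of <+1, +5, +2> per step.
step 4: <3, 17, -2> + <+1, +5, +2> → <4, 22, 0>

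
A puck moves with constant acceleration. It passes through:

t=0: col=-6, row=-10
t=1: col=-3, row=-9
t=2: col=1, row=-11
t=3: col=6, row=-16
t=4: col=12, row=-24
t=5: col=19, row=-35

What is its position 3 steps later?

col=46, row=-86

First differences are (+3, +1), (+4, -2), (+5, -5), (+6, -8), (+7, -11); their common second difference is (+1, -3) (constant acceleration).
step 6: col=19, row=-35 + (+8, -14) → col=27, row=-49
step 7: col=27, row=-49 + (+9, -17) → col=36, row=-66
step 8: col=36, row=-66 + (+10, -20) → col=46, row=-86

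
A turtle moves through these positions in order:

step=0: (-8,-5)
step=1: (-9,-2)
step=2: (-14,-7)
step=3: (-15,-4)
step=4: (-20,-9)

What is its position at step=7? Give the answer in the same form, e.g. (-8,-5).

(-27,-8)

Step-to-step displacements: (-1,+3), (-5,-5), (-1,+3), (-5,-5) — a repeating cycle of length 2.
step 5: apply (-1,+3) → (-21,-6)
step 6: apply (-5,-5) → (-26,-11)
step 7: apply (-1,+3) → (-27,-8)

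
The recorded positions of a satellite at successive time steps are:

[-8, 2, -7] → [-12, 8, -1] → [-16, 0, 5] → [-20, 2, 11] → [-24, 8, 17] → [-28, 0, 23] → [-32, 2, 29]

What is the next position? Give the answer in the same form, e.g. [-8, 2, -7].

[-36, 8, 35]

The first coordinate changes by -4 each step, so at step 7 it is -8 + 7·(-4) = -36.
The second coordinate repeats the cycle [2, 8, 0] with period 3; step 7 mod 3 = 1, giving 8.
The third coordinate changes by +6 each step, so at step 7 it is -7 + 7·(6) = 35.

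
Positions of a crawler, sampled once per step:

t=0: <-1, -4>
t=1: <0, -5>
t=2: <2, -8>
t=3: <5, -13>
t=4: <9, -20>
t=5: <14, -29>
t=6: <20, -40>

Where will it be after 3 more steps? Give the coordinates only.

Successive displacements: <+1, -1>, <+2, -3>, <+3, -5>, <+4, -7>, <+5, -9>, <+6, -11> — each changes by <+1, -2>.
step 7: <20, -40> + <+7, -13> → <27, -53>
step 8: <27, -53> + <+8, -15> → <35, -68>
step 9: <35, -68> + <+9, -17> → <44, -85>

<44, -85>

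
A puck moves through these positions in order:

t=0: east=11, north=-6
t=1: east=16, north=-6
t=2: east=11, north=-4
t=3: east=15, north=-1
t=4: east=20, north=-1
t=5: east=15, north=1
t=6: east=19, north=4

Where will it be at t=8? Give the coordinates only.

east=19, north=6

The moves between consecutive positions are (+5, +0), (-5, +2), (+4, +3), (+5, +0), (-5, +2), (+4, +3); they repeat the 3-cycle [(+5, +0), (-5, +2), (+4, +3)].
step 7: apply (+5, +0) → east=24, north=4
step 8: apply (-5, +2) → east=19, north=6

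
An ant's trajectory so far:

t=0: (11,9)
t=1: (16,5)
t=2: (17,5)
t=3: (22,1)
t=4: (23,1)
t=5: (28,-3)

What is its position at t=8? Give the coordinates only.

Differencing gives (+5,-4), (+1,+0), (+5,-4), (+1,+0), (+5,-4). This is the pattern (+5,-4), (+1,+0) repeated.
step 6: apply (+1,+0) → (29,-3)
step 7: apply (+5,-4) → (34,-7)
step 8: apply (+1,+0) → (35,-7)

(35,-7)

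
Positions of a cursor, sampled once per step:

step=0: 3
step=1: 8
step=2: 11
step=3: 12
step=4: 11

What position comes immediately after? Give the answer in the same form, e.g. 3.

First differences are +5, +3, +1, -1; their common second difference is -2 (constant acceleration).
step 5: 11 − 3 → 8

8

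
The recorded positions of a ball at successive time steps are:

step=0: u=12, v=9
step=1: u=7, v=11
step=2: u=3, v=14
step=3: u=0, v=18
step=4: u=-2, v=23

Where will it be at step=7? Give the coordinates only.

u=-2, v=44

Successive displacements: (-5, +2), (-4, +3), (-3, +4), (-2, +5) — each changes by (+1, +1).
step 5: u=-2, v=23 + (-1, +6) → u=-3, v=29
step 6: u=-3, v=29 + (+0, +7) → u=-3, v=36
step 7: u=-3, v=36 + (+1, +8) → u=-2, v=44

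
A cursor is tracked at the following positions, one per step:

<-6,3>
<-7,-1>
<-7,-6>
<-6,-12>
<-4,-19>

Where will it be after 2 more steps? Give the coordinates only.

First differences are <-1,-4>, <+0,-5>, <+1,-6>, <+2,-7>; their common second difference is <+1,-1> (constant acceleration).
step 5: <-4,-19> + <+3,-8> → <-1,-27>
step 6: <-1,-27> + <+4,-9> → <3,-36>

<3,-36>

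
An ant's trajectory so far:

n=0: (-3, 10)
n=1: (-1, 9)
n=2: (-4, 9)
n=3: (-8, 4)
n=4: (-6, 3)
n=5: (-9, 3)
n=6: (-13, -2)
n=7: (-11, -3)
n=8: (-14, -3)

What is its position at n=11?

(-19, -9)

Differencing gives (+2, -1), (-3, +0), (-4, -5), (+2, -1), (-3, +0), (-4, -5), (+2, -1), (-3, +0). This is the pattern (+2, -1), (-3, +0), (-4, -5) repeated.
step 9: apply (-4, -5) → (-18, -8)
step 10: apply (+2, -1) → (-16, -9)
step 11: apply (-3, +0) → (-19, -9)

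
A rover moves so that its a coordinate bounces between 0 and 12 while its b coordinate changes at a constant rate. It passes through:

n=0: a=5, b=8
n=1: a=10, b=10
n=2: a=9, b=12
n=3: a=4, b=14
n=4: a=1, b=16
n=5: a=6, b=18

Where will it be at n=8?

a=3, b=24

The a coordinate travels 5 per step and bounces off the walls at 0 and 12.
  step 6: 6 → 11
  step 7: 11 → 8
  step 8: 8 → 3
The b coordinate changes by +2 each step: at step 8 it is 24.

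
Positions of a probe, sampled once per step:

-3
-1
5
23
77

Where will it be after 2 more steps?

Step-to-step displacements: +2, +6, +18, +54; each is 3× the previous.
step 5: 77 + 162 → 239
step 6: 239 + 486 → 725

725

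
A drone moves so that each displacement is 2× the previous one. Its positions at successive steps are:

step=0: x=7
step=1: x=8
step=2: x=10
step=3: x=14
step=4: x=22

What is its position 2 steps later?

Consecutive displacements +1, +2, +4, +8 scale by a factor of 2 each step.
step 5: 22 + 16 → x=38
step 6: 38 + 32 → x=70

x=70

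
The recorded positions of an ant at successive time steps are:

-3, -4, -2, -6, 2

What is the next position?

-14

The jumps are -1, +2, -4, +8 — a geometric progression with ratio -2.
step 5: 2 − 16 → -14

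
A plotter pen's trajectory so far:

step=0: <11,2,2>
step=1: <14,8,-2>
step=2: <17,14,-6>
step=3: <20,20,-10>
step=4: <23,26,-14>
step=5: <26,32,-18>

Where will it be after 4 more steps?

The position changes by <+3,+6,-4> every step.
step 6: <26,32,-18> + <+3,+6,-4> → <29,38,-22>
step 7: <29,38,-22> + <+3,+6,-4> → <32,44,-26>
step 8: <32,44,-26> + <+3,+6,-4> → <35,50,-30>
step 9: <35,50,-30> + <+3,+6,-4> → <38,56,-34>

<38,56,-34>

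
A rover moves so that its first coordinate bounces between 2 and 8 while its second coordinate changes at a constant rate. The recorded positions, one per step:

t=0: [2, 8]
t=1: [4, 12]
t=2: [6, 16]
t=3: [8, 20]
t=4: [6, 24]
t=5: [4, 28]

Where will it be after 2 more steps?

[4, 36]

The first coordinate reflects between 2 and 8, moving 2 per step.
  step 6: 4 → 2
  step 7: 2 → 4
The second coordinate changes by +4 each step: at step 7 it is 36.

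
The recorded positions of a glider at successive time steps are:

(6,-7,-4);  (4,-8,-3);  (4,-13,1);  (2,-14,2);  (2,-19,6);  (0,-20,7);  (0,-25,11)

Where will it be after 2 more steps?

Step-to-step displacements: (-2,-1,+1), (+0,-5,+4), (-2,-1,+1), (+0,-5,+4), (-2,-1,+1), (+0,-5,+4) — a repeating cycle of length 2.
step 7: apply (-2,-1,+1) → (-2,-26,12)
step 8: apply (+0,-5,+4) → (-2,-31,16)

(-2,-31,16)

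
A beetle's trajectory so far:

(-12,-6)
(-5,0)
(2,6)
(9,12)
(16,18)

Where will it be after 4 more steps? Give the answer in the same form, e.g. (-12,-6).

Constant displacement of (+7,+6) per step.
step 5: (16,18) + (+7,+6) → (23,24)
step 6: (23,24) + (+7,+6) → (30,30)
step 7: (30,30) + (+7,+6) → (37,36)
step 8: (37,36) + (+7,+6) → (44,42)

(44,42)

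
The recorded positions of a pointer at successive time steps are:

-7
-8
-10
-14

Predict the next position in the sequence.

The jumps are -1, -2, -4 — a geometric progression with ratio 2.
step 4: -14 − 8 → -22

-22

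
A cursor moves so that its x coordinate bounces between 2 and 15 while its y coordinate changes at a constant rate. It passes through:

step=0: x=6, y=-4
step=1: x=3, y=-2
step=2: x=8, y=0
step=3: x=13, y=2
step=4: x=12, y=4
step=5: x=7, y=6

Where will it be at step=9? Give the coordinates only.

The x coordinate reflects between 2 and 15, moving 5 per step.
  step 6: 7 → 2
  step 7: 2 → 7
  step 8: 7 → 12
  step 9: 12 → 13
The y coordinate changes by +2 each step: at step 9 it is 14.

x=13, y=14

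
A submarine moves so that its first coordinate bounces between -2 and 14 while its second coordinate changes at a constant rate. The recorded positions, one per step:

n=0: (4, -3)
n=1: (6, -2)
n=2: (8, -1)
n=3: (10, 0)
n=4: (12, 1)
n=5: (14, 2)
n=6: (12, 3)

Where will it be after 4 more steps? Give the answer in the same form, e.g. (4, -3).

The first coordinate reflects between -2 and 14, moving 2 per step.
  step 7: 12 → 10
  step 8: 10 → 8
  step 9: 8 → 6
  step 10: 6 → 4
The second coordinate changes by +1 each step: at step 10 it is 7.

(4, 7)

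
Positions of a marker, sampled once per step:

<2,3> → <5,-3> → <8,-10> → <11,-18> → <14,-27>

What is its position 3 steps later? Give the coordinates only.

First differences are <+3,-6>, <+3,-7>, <+3,-8>, <+3,-9>; their common second difference is <+0,-1> (constant acceleration).
step 5: <14,-27> + <+3,-10> → <17,-37>
step 6: <17,-37> + <+3,-11> → <20,-48>
step 7: <20,-48> + <+3,-12> → <23,-60>

<23,-60>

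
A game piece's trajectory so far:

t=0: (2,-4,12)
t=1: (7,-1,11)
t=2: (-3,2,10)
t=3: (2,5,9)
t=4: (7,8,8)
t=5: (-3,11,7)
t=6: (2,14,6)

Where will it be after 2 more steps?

The first coordinate repeats the cycle [2, 7, -3] with period 3; step 8 mod 3 = 2, giving -3.
The second coordinate changes by +3 each step, so at step 8 it is -4 + 8·(3) = 20.
The third coordinate changes by -1 each step, so at step 8 it is 12 + 8·(-1) = 4.

(-3,20,4)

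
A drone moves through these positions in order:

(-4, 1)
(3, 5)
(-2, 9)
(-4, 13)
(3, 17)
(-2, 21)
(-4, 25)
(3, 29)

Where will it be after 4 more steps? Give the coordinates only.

The first coordinate repeats the cycle [-4, 3, -2] with period 3; step 11 mod 3 = 2, giving -2.
The second coordinate changes by +4 each step, so at step 11 it is 1 + 11·(4) = 45.

(-2, 45)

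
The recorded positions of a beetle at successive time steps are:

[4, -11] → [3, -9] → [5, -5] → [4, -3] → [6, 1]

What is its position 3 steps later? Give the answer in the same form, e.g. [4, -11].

The moves between consecutive positions are [-1, +2], [+2, +4], [-1, +2], [+2, +4]; they repeat the 2-cycle [[-1, +2], [+2, +4]].
step 5: apply [-1, +2] → [5, 3]
step 6: apply [+2, +4] → [7, 7]
step 7: apply [-1, +2] → [6, 9]

[6, 9]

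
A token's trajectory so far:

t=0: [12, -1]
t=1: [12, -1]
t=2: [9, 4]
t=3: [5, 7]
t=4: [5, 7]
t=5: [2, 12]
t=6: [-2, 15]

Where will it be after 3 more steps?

[-9, 23]

The moves between consecutive positions are [+0, +0], [-3, +5], [-4, +3], [+0, +0], [-3, +5], [-4, +3]; they repeat the 3-cycle [[+0, +0], [-3, +5], [-4, +3]].
step 7: apply [+0, +0] → [-2, 15]
step 8: apply [-3, +5] → [-5, 20]
step 9: apply [-4, +3] → [-9, 23]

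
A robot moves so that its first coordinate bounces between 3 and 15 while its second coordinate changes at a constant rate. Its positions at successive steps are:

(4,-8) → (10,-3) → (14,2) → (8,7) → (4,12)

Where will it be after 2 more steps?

The first coordinate reflects between 3 and 15, moving 6 per step.
  step 5: 4 → 10
  step 6: 10 → 14
The second coordinate changes by +5 each step: at step 6 it is 22.

(14,22)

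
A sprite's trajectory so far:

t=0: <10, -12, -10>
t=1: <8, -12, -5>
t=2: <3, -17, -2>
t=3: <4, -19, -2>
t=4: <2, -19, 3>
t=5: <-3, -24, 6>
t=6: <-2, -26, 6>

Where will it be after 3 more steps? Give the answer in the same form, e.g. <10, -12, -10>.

<-8, -33, 14>

Differencing gives <-2, +0, +5>, <-5, -5, +3>, <+1, -2, +0>, <-2, +0, +5>, <-5, -5, +3>, <+1, -2, +0>. This is the pattern <-2, +0, +5>, <-5, -5, +3>, <+1, -2, +0> repeated.
step 7: apply <-2, +0, +5> → <-4, -26, 11>
step 8: apply <-5, -5, +3> → <-9, -31, 14>
step 9: apply <+1, -2, +0> → <-8, -33, 14>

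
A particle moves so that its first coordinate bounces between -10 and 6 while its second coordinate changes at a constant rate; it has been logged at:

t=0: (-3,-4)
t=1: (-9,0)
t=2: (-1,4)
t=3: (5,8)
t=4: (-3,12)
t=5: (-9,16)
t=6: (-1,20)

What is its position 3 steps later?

(-9,32)

The first coordinate reflects between -10 and 6, moving 8 per step.
  step 7: -1 → 5
  step 8: 5 → -3
  step 9: -3 → -9
The second coordinate changes by +4 each step: at step 9 it is 32.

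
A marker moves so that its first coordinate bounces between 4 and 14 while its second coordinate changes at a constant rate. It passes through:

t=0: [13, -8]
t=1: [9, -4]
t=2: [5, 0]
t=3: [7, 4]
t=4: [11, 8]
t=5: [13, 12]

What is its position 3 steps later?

[7, 24]

The first coordinate reflects between 4 and 14, moving 4 per step.
  step 6: 13 → 9
  step 7: 9 → 5
  step 8: 5 → 7
The second coordinate changes by +4 each step: at step 8 it is 24.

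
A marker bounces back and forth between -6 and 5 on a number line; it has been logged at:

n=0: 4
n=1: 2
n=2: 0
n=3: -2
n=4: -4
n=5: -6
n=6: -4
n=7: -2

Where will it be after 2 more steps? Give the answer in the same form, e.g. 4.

The value travels 2 per step and bounces off the walls at -6 and 5.
  step 8: -2 → 0
  step 9: 0 → 2

2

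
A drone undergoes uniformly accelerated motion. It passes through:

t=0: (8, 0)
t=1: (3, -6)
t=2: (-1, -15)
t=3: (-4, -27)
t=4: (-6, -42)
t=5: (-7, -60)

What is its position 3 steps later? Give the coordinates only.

(-4, -132)

First differences are (-5, -6), (-4, -9), (-3, -12), (-2, -15), (-1, -18); their common second difference is (+1, -3) (constant acceleration).
step 6: (-7, -60) + (+0, -21) → (-7, -81)
step 7: (-7, -81) + (+1, -24) → (-6, -105)
step 8: (-6, -105) + (+2, -27) → (-4, -132)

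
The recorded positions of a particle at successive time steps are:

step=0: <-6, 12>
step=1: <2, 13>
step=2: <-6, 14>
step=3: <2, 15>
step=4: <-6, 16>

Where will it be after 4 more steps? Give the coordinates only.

<-6, 20>

The first coordinate repeats the cycle [-6, 2] with period 2; step 8 mod 2 = 0, giving -6.
The second coordinate changes by +1 each step, so at step 8 it is 12 + 8·(1) = 20.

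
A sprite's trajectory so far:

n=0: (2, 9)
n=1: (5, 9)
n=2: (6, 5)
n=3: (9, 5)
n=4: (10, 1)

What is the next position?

(13, 1)

Differencing gives (+3, +0), (+1, -4), (+3, +0), (+1, -4). This is the pattern (+3, +0), (+1, -4) repeated.
step 5: apply (+3, +0) → (13, 1)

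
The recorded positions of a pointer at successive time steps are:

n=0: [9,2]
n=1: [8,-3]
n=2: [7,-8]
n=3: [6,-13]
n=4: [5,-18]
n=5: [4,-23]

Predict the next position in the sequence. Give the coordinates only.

[3,-28]

The position changes by [-1,-5] every step.
step 6: [4,-23] + [-1,-5] → [3,-28]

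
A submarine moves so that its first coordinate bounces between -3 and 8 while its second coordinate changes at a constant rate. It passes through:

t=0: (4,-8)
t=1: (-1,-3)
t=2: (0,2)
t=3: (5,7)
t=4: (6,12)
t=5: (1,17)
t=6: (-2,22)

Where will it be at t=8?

The first coordinate reflects between -3 and 8, moving 5 per step.
  step 7: -2 → 3
  step 8: 3 → 8
The second coordinate changes by +5 each step: at step 8 it is 32.

(8,32)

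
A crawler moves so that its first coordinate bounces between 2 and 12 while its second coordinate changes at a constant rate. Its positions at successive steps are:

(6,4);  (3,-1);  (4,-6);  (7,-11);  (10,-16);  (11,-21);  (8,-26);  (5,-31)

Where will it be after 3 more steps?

The first coordinate reflects between 2 and 12, moving 3 per step.
  step 8: 5 → 2
  step 9: 2 → 5
  step 10: 5 → 8
The second coordinate changes by -5 each step: at step 10 it is -46.

(8,-46)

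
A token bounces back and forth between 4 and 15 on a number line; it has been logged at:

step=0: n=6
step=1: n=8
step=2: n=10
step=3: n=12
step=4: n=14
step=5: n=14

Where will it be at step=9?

The value reflects between 4 and 15, moving 2 per step.
  step 6: 14 → 12
  step 7: 12 → 10
  step 8: 10 → 8
  step 9: 8 → 6

n=6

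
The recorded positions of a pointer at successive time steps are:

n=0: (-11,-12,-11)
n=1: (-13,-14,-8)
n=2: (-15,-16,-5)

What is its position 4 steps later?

(-23,-24,7)

Constant displacement of (-2,-2,+3) per step.
step 3: (-15,-16,-5) + (-2,-2,+3) → (-17,-18,-2)
step 4: (-17,-18,-2) + (-2,-2,+3) → (-19,-20,1)
step 5: (-19,-20,1) + (-2,-2,+3) → (-21,-22,4)
step 6: (-21,-22,4) + (-2,-2,+3) → (-23,-24,7)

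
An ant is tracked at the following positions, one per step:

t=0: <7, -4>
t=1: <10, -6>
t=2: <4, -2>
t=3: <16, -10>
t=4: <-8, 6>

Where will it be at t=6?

The jumps are <+3, -2>, <-6, +4>, <+12, -8>, <-24, +16> — a geometric progression with ratio -2.
step 5: <-8, 6> + <+48, -32> → <40, -26>
step 6: <40, -26> + <-96, +64> → <-56, 38>

<-56, 38>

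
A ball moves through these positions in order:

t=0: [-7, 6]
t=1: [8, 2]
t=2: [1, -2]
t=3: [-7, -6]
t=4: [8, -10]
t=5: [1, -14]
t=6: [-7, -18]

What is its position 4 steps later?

The first coordinate repeats the cycle [-7, 8, 1] with period 3; step 10 mod 3 = 1, giving 8.
The second coordinate changes by -4 each step, so at step 10 it is 6 + 10·(-4) = -34.

[8, -34]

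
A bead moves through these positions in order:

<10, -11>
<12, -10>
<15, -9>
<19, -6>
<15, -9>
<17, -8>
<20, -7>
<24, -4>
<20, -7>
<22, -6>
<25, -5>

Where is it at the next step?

<29, -2>

Differencing gives <+2, +1>, <+3, +1>, <+4, +3>, <-4, -3>, <+2, +1>, <+3, +1>, <+4, +3>, <-4, -3>, <+2, +1>, <+3, +1>. This is the pattern <+2, +1>, <+3, +1>, <+4, +3>, <-4, -3> repeated.
step 11: apply <+4, +3> → <29, -2>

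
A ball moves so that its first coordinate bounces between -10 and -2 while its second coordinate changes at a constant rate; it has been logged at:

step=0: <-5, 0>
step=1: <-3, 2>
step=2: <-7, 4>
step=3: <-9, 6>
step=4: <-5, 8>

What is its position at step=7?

<-9, 14>

The first coordinate travels 4 per step and bounces off the walls at -10 and -2.
  step 5: -5 → -3
  step 6: -3 → -7
  step 7: -7 → -9
The second coordinate changes by +2 each step: at step 7 it is 14.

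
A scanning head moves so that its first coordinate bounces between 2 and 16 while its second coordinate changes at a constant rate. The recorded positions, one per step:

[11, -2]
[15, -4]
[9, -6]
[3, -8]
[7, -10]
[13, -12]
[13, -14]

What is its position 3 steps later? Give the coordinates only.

The first coordinate reflects between 2 and 16, moving 6 per step.
  step 7: 13 → 7
  step 8: 7 → 3
  step 9: 3 → 9
The second coordinate changes by -2 each step: at step 9 it is -20.

[9, -20]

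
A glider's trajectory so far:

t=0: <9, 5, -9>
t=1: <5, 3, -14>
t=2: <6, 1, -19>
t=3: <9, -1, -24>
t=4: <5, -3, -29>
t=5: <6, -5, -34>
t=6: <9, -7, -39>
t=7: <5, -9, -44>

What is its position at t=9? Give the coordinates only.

<9, -13, -54>

The first coordinate repeats the cycle [9, 5, 6] with period 3; step 9 mod 3 = 0, giving 9.
The second coordinate changes by -2 each step, so at step 9 it is 5 + 9·(-2) = -13.
The third coordinate changes by -5 each step, so at step 9 it is -9 + 9·(-5) = -54.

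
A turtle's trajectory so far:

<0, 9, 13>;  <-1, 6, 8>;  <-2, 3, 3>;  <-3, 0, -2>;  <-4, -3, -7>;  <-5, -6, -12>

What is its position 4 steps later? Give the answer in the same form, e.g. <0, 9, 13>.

Constant displacement of <-1, -3, -5> per step.
step 6: <-5, -6, -12> + <-1, -3, -5> → <-6, -9, -17>
step 7: <-6, -9, -17> + <-1, -3, -5> → <-7, -12, -22>
step 8: <-7, -12, -22> + <-1, -3, -5> → <-8, -15, -27>
step 9: <-8, -15, -27> + <-1, -3, -5> → <-9, -18, -32>

<-9, -18, -32>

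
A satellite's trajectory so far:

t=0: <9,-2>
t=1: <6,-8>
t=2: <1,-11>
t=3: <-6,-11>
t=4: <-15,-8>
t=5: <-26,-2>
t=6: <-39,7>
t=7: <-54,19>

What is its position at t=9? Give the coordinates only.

Successive displacements: <-3,-6>, <-5,-3>, <-7,+0>, <-9,+3>, <-11,+6>, <-13,+9>, <-15,+12> — each changes by <-2,+3>.
step 8: <-54,19> + <-17,+15> → <-71,34>
step 9: <-71,34> + <-19,+18> → <-90,52>

<-90,52>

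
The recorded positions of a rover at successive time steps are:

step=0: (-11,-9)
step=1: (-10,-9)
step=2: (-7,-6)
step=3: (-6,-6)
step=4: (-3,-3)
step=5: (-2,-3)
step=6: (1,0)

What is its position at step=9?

Step-to-step displacements: (+1,+0), (+3,+3), (+1,+0), (+3,+3), (+1,+0), (+3,+3) — a repeating cycle of length 2.
step 7: apply (+1,+0) → (2,0)
step 8: apply (+3,+3) → (5,3)
step 9: apply (+1,+0) → (6,3)

(6,3)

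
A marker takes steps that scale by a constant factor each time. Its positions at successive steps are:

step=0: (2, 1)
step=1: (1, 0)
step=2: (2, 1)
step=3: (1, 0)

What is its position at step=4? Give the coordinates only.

(2, 1)

Consecutive displacements (-1, -1), (+1, +1), (-1, -1) scale by a factor of -1 each step.
step 4: (1, 0) + (+1, +1) → (2, 1)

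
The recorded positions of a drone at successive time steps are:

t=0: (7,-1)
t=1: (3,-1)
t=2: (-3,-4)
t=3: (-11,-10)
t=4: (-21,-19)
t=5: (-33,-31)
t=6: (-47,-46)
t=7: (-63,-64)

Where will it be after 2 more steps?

(-101,-109)

First differences are (-4,+0), (-6,-3), (-8,-6), (-10,-9), (-12,-12), (-14,-15), (-16,-18); their common second difference is (-2,-3) (constant acceleration).
step 8: (-63,-64) + (-18,-21) → (-81,-85)
step 9: (-81,-85) + (-20,-24) → (-101,-109)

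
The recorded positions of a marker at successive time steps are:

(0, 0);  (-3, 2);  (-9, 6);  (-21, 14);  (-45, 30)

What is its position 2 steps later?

The jumps are (-3, +2), (-6, +4), (-12, +8), (-24, +16) — a geometric progression with ratio 2.
step 5: (-45, 30) + (-48, +32) → (-93, 62)
step 6: (-93, 62) + (-96, +64) → (-189, 126)

(-189, 126)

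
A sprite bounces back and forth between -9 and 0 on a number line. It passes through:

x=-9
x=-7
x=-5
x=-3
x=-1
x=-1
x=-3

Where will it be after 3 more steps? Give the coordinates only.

x=-9

The value travels 2 per step and bounces off the walls at -9 and 0.
  step 7: -3 → -5
  step 8: -5 → -7
  step 9: -7 → -9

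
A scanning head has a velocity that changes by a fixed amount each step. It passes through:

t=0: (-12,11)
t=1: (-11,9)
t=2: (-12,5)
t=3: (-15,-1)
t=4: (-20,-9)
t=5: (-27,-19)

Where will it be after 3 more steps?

Taking differences between consecutive positions: (+1,-2), (-1,-4), (-3,-6), (-5,-8), (-7,-10). These grow by (-2,-2) each step.
step 6: (-27,-19) + (-9,-12) → (-36,-31)
step 7: (-36,-31) + (-11,-14) → (-47,-45)
step 8: (-47,-45) + (-13,-16) → (-60,-61)

(-60,-61)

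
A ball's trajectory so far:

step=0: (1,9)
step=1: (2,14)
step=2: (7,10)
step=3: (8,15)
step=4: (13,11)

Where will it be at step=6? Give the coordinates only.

(19,12)

Differencing gives (+1,+5), (+5,-4), (+1,+5), (+5,-4). This is the pattern (+1,+5), (+5,-4) repeated.
step 5: apply (+1,+5) → (14,16)
step 6: apply (+5,-4) → (19,12)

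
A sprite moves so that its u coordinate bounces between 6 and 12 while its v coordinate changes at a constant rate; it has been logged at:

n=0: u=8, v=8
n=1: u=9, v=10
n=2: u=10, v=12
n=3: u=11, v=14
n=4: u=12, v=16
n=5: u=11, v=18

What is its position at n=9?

The u coordinate travels 1 per step and bounces off the walls at 6 and 12.
  step 6: 11 → 10
  step 7: 10 → 9
  step 8: 9 → 8
  step 9: 8 → 7
The v coordinate changes by +2 each step: at step 9 it is 26.

u=7, v=26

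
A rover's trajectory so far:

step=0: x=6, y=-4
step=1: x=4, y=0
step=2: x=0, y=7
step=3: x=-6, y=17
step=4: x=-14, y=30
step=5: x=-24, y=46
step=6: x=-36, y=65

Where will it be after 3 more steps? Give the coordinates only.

First differences are (-2,+4), (-4,+7), (-6,+10), (-8,+13), (-10,+16), (-12,+19); their common second difference is (-2,+3) (constant acceleration).
step 7: x=-36, y=65 + (-14,+22) → x=-50, y=87
step 8: x=-50, y=87 + (-16,+25) → x=-66, y=112
step 9: x=-66, y=112 + (-18,+28) → x=-84, y=140

x=-84, y=140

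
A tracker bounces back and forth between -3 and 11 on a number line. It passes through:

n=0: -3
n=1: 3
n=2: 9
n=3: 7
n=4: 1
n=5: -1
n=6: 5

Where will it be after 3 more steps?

The value reflects between -3 and 11, moving 6 per step.
  step 7: 5 → 11
  step 8: 11 → 5
  step 9: 5 → -1

-1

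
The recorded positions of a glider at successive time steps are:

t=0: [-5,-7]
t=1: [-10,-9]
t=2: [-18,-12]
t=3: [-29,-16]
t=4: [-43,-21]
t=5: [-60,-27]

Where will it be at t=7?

[-103,-42]

Taking differences between consecutive positions: [-5,-2], [-8,-3], [-11,-4], [-14,-5], [-17,-6]. These grow by [-3,-1] each step.
step 6: [-60,-27] + [-20,-7] → [-80,-34]
step 7: [-80,-34] + [-23,-8] → [-103,-42]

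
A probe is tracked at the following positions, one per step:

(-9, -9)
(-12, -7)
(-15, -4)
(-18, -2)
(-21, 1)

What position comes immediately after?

(-24, 3)

Step-to-step displacements: (-3, +2), (-3, +3), (-3, +2), (-3, +3) — a repeating cycle of length 2.
step 5: apply (-3, +2) → (-24, 3)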